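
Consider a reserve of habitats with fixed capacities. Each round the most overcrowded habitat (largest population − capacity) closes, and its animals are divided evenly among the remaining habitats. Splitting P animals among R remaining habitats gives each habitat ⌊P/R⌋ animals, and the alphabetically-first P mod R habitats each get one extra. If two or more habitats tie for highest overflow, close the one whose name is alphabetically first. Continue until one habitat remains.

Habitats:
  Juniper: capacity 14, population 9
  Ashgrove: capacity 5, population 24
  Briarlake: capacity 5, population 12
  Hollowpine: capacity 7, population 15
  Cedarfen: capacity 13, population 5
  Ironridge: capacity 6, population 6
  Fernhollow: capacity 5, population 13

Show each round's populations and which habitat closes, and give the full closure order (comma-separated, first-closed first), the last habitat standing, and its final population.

Closure order: Ashgrove, Fernhollow, Briarlake, Hollowpine, Ironridge, Juniper
Last habitat: Cedarfen with 84 animals

Round 1: Ashgrove=24 Briarlake=12 Cedarfen=5 Fernhollow=13 Hollowpine=15 Ironridge=6 Juniper=9 → close Ashgrove (overflow 19)
  24÷6 = 4 each, +1 to first 0
Round 2: Briarlake=16 Cedarfen=9 Fernhollow=17 Hollowpine=19 Ironridge=10 Juniper=13 → close Fernhollow (overflow 12)
  17÷5 = 3 each, +1 to first 2
Round 3: Briarlake=20 Cedarfen=13 Hollowpine=22 Ironridge=13 Juniper=16 → close Briarlake (overflow 15)
  20÷4 = 5 each, +1 to first 0
Round 4: Cedarfen=18 Hollowpine=27 Ironridge=18 Juniper=21 → close Hollowpine (overflow 20)
  27÷3 = 9 each, +1 to first 0
Round 5: Cedarfen=27 Ironridge=27 Juniper=30 → close Ironridge (overflow 21)
  27÷2 = 13 each, +1 to first 1
Round 6: Cedarfen=41 Juniper=43 → close Juniper (overflow 29)
  43÷1 = 43 each, +1 to first 0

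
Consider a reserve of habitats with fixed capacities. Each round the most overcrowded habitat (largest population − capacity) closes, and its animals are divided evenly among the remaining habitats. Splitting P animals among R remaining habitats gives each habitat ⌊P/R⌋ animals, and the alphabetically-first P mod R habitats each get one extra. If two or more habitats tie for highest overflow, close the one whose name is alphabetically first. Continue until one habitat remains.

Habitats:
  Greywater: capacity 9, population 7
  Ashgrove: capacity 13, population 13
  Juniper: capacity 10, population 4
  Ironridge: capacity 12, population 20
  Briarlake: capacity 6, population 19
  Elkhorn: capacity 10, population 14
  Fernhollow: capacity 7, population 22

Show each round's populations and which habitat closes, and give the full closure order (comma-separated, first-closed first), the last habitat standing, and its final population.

Round 1: Ashgrove=13 Briarlake=19 Elkhorn=14 Fernhollow=22 Greywater=7 Ironridge=20 Juniper=4 → close Fernhollow (overflow 15)
  22÷6 = 3 each, +1 to first 4
Round 2: Ashgrove=17 Briarlake=23 Elkhorn=18 Greywater=11 Ironridge=23 Juniper=7 → close Briarlake (overflow 17)
  23÷5 = 4 each, +1 to first 3
Round 3: Ashgrove=22 Elkhorn=23 Greywater=16 Ironridge=27 Juniper=11 → close Ironridge (overflow 15)
  27÷4 = 6 each, +1 to first 3
Round 4: Ashgrove=29 Elkhorn=30 Greywater=23 Juniper=17 → close Elkhorn (overflow 20)
  30÷3 = 10 each, +1 to first 0
Round 5: Ashgrove=39 Greywater=33 Juniper=27 → close Ashgrove (overflow 26)
  39÷2 = 19 each, +1 to first 1
Round 6: Greywater=53 Juniper=46 → close Greywater (overflow 44)
  53÷1 = 53 each, +1 to first 0

Closure order: Fernhollow, Briarlake, Ironridge, Elkhorn, Ashgrove, Greywater
Last habitat: Juniper with 99 animals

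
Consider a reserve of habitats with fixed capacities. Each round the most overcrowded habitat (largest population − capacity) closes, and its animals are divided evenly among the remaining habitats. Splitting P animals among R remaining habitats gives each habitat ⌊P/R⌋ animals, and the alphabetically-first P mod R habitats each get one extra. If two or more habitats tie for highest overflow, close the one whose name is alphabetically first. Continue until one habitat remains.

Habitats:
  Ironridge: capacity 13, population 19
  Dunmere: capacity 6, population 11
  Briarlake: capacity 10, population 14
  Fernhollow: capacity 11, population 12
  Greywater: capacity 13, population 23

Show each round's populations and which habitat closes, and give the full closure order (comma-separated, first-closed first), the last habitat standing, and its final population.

Round 1: Briarlake=14 Dunmere=11 Fernhollow=12 Greywater=23 Ironridge=19 → close Greywater (overflow 10)
  23÷4 = 5 each, +1 to first 3
Round 2: Briarlake=20 Dunmere=17 Fernhollow=18 Ironridge=24 → close Dunmere (overflow 11)
  17÷3 = 5 each, +1 to first 2
Round 3: Briarlake=26 Fernhollow=24 Ironridge=29 → close Briarlake (overflow 16)
  26÷2 = 13 each, +1 to first 0
Round 4: Fernhollow=37 Ironridge=42 → close Ironridge (overflow 29)
  42÷1 = 42 each, +1 to first 0

Closure order: Greywater, Dunmere, Briarlake, Ironridge
Last habitat: Fernhollow with 79 animals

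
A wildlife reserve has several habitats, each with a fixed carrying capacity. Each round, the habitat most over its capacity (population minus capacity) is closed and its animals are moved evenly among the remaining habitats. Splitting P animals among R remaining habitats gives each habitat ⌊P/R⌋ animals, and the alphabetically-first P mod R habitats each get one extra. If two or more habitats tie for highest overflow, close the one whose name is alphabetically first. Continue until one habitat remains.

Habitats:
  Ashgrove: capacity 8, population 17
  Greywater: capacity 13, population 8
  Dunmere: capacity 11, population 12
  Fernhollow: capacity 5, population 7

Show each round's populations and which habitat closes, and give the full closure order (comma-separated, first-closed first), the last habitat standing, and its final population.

Round 1: Ashgrove=17 Dunmere=12 Fernhollow=7 Greywater=8 → close Ashgrove (overflow 9)
  17÷3 = 5 each, +1 to first 2
Round 2: Dunmere=18 Fernhollow=13 Greywater=13 → close Fernhollow (overflow 8)
  13÷2 = 6 each, +1 to first 1
Round 3: Dunmere=25 Greywater=19 → close Dunmere (overflow 14)
  25÷1 = 25 each, +1 to first 0

Closure order: Ashgrove, Fernhollow, Dunmere
Last habitat: Greywater with 44 animals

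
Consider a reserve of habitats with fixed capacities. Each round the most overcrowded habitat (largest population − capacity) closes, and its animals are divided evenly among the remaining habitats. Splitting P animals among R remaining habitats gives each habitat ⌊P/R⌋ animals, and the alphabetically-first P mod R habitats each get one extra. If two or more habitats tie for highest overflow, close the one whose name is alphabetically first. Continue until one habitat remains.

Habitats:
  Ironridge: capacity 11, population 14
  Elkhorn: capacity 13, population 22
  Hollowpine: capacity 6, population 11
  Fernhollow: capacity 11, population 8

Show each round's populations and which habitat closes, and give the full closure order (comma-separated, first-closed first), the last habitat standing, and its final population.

Closure order: Elkhorn, Hollowpine, Ironridge
Last habitat: Fernhollow with 55 animals

Round 1: Elkhorn=22 Fernhollow=8 Hollowpine=11 Ironridge=14 → close Elkhorn (overflow 9)
  22÷3 = 7 each, +1 to first 1
Round 2: Fernhollow=16 Hollowpine=18 Ironridge=21 → close Hollowpine (overflow 12)
  18÷2 = 9 each, +1 to first 0
Round 3: Fernhollow=25 Ironridge=30 → close Ironridge (overflow 19)
  30÷1 = 30 each, +1 to first 0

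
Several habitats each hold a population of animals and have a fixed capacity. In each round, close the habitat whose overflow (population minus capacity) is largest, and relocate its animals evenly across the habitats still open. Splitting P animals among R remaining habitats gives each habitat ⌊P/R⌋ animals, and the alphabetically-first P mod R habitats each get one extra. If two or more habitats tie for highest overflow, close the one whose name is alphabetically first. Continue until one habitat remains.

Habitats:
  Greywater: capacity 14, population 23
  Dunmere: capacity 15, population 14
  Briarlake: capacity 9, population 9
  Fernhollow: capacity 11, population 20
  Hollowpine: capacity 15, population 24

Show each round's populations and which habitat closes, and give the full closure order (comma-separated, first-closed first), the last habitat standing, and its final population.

Closure order: Fernhollow, Greywater, Hollowpine, Briarlake
Last habitat: Dunmere with 90 animals

Round 1: Briarlake=9 Dunmere=14 Fernhollow=20 Greywater=23 Hollowpine=24 → close Fernhollow (overflow 9)
  20÷4 = 5 each, +1 to first 0
Round 2: Briarlake=14 Dunmere=19 Greywater=28 Hollowpine=29 → close Greywater (overflow 14)
  28÷3 = 9 each, +1 to first 1
Round 3: Briarlake=24 Dunmere=28 Hollowpine=38 → close Hollowpine (overflow 23)
  38÷2 = 19 each, +1 to first 0
Round 4: Briarlake=43 Dunmere=47 → close Briarlake (overflow 34)
  43÷1 = 43 each, +1 to first 0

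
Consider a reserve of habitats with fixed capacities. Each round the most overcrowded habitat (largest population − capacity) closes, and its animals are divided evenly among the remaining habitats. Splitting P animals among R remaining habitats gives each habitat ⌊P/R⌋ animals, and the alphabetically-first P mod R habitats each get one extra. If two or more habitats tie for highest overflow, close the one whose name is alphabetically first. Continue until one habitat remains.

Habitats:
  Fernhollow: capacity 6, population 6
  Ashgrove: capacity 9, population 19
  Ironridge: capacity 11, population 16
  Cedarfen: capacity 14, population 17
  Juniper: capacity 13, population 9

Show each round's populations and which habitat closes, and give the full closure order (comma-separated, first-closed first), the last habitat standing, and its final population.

Round 1: Ashgrove=19 Cedarfen=17 Fernhollow=6 Ironridge=16 Juniper=9 → close Ashgrove (overflow 10)
  19÷4 = 4 each, +1 to first 3
Round 2: Cedarfen=22 Fernhollow=11 Ironridge=21 Juniper=13 → close Ironridge (overflow 10)
  21÷3 = 7 each, +1 to first 0
Round 3: Cedarfen=29 Fernhollow=18 Juniper=20 → close Cedarfen (overflow 15)
  29÷2 = 14 each, +1 to first 1
Round 4: Fernhollow=33 Juniper=34 → close Fernhollow (overflow 27)
  33÷1 = 33 each, +1 to first 0

Closure order: Ashgrove, Ironridge, Cedarfen, Fernhollow
Last habitat: Juniper with 67 animals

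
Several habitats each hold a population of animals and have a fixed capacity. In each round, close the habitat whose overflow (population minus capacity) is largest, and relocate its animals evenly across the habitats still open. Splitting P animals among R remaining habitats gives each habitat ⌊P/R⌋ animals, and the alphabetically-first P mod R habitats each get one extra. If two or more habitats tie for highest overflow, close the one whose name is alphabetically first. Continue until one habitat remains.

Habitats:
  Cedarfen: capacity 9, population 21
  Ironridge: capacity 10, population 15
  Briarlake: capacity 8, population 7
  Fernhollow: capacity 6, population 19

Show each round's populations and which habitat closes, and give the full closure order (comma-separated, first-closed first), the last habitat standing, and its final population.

Round 1: Briarlake=7 Cedarfen=21 Fernhollow=19 Ironridge=15 → close Fernhollow (overflow 13)
  19÷3 = 6 each, +1 to first 1
Round 2: Briarlake=14 Cedarfen=27 Ironridge=21 → close Cedarfen (overflow 18)
  27÷2 = 13 each, +1 to first 1
Round 3: Briarlake=28 Ironridge=34 → close Ironridge (overflow 24)
  34÷1 = 34 each, +1 to first 0

Closure order: Fernhollow, Cedarfen, Ironridge
Last habitat: Briarlake with 62 animals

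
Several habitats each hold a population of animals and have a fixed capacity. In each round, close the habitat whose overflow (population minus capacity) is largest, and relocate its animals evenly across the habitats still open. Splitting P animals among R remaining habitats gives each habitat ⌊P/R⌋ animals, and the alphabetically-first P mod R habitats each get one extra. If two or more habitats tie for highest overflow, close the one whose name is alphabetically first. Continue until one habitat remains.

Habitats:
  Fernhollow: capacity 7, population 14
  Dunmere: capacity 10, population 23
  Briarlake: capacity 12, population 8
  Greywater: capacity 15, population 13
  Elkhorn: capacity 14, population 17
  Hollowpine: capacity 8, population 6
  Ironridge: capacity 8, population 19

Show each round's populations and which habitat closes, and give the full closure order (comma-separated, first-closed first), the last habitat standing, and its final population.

Closure order: Dunmere, Ironridge, Fernhollow, Elkhorn, Briarlake, Greywater
Last habitat: Hollowpine with 100 animals

Round 1: Briarlake=8 Dunmere=23 Elkhorn=17 Fernhollow=14 Greywater=13 Hollowpine=6 Ironridge=19 → close Dunmere (overflow 13)
  23÷6 = 3 each, +1 to first 5
Round 2: Briarlake=12 Elkhorn=21 Fernhollow=18 Greywater=17 Hollowpine=10 Ironridge=22 → close Ironridge (overflow 14)
  22÷5 = 4 each, +1 to first 2
Round 3: Briarlake=17 Elkhorn=26 Fernhollow=22 Greywater=21 Hollowpine=14 → close Fernhollow (overflow 15)
  22÷4 = 5 each, +1 to first 2
Round 4: Briarlake=23 Elkhorn=32 Greywater=26 Hollowpine=19 → close Elkhorn (overflow 18)
  32÷3 = 10 each, +1 to first 2
Round 5: Briarlake=34 Greywater=37 Hollowpine=29 → close Briarlake (overflow 22)
  34÷2 = 17 each, +1 to first 0
Round 6: Greywater=54 Hollowpine=46 → close Greywater (overflow 39)
  54÷1 = 54 each, +1 to first 0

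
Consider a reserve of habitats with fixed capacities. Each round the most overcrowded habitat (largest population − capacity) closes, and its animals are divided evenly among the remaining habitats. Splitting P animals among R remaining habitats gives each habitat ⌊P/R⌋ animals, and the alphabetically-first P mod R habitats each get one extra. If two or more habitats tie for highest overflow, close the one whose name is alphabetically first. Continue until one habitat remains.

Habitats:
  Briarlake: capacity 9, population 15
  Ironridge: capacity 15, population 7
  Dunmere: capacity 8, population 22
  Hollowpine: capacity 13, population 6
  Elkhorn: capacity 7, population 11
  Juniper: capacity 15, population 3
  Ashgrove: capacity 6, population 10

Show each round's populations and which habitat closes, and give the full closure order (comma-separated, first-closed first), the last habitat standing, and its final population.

Round 1: Ashgrove=10 Briarlake=15 Dunmere=22 Elkhorn=11 Hollowpine=6 Ironridge=7 Juniper=3 → close Dunmere (overflow 14)
  22÷6 = 3 each, +1 to first 4
Round 2: Ashgrove=14 Briarlake=19 Elkhorn=15 Hollowpine=10 Ironridge=10 Juniper=6 → close Briarlake (overflow 10)
  19÷5 = 3 each, +1 to first 4
Round 3: Ashgrove=18 Elkhorn=19 Hollowpine=14 Ironridge=14 Juniper=9 → close Ashgrove (overflow 12)
  18÷4 = 4 each, +1 to first 2
Round 4: Elkhorn=24 Hollowpine=19 Ironridge=18 Juniper=13 → close Elkhorn (overflow 17)
  24÷3 = 8 each, +1 to first 0
Round 5: Hollowpine=27 Ironridge=26 Juniper=21 → close Hollowpine (overflow 14)
  27÷2 = 13 each, +1 to first 1
Round 6: Ironridge=40 Juniper=34 → close Ironridge (overflow 25)
  40÷1 = 40 each, +1 to first 0

Closure order: Dunmere, Briarlake, Ashgrove, Elkhorn, Hollowpine, Ironridge
Last habitat: Juniper with 74 animals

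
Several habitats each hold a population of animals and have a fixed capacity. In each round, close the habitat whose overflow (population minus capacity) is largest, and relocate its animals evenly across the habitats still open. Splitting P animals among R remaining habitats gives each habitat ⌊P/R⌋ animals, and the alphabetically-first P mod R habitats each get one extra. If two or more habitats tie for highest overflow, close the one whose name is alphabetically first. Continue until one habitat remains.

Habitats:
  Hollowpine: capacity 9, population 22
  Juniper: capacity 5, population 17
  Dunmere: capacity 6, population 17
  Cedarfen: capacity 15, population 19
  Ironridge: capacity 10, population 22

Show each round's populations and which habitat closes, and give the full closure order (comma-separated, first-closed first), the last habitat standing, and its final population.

Round 1: Cedarfen=19 Dunmere=17 Hollowpine=22 Ironridge=22 Juniper=17 → close Hollowpine (overflow 13)
  22÷4 = 5 each, +1 to first 2
Round 2: Cedarfen=25 Dunmere=23 Ironridge=27 Juniper=22 → close Dunmere (overflow 17)
  23÷3 = 7 each, +1 to first 2
Round 3: Cedarfen=33 Ironridge=35 Juniper=29 → close Ironridge (overflow 25)
  35÷2 = 17 each, +1 to first 1
Round 4: Cedarfen=51 Juniper=46 → close Juniper (overflow 41)
  46÷1 = 46 each, +1 to first 0

Closure order: Hollowpine, Dunmere, Ironridge, Juniper
Last habitat: Cedarfen with 97 animals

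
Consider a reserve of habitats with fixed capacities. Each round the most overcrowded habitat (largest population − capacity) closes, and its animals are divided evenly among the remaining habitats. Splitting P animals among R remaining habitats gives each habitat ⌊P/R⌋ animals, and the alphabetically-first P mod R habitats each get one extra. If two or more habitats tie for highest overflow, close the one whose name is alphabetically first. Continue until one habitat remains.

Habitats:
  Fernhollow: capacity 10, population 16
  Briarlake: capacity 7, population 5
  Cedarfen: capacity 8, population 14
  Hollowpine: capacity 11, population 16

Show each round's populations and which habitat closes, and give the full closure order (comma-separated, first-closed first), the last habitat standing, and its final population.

Closure order: Cedarfen, Fernhollow, Hollowpine
Last habitat: Briarlake with 51 animals

Round 1: Briarlake=5 Cedarfen=14 Fernhollow=16 Hollowpine=16 → close Cedarfen (overflow 6)
  14÷3 = 4 each, +1 to first 2
Round 2: Briarlake=10 Fernhollow=21 Hollowpine=20 → close Fernhollow (overflow 11)
  21÷2 = 10 each, +1 to first 1
Round 3: Briarlake=21 Hollowpine=30 → close Hollowpine (overflow 19)
  30÷1 = 30 each, +1 to first 0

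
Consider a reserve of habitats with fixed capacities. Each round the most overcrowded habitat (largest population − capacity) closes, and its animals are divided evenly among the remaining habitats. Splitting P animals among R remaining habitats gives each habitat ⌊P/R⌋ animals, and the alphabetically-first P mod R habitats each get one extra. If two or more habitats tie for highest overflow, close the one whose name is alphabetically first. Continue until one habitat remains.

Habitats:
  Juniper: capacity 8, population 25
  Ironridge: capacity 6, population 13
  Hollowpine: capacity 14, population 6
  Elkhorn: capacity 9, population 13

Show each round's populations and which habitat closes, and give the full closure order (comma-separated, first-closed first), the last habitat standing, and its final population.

Closure order: Juniper, Ironridge, Elkhorn
Last habitat: Hollowpine with 57 animals

Round 1: Elkhorn=13 Hollowpine=6 Ironridge=13 Juniper=25 → close Juniper (overflow 17)
  25÷3 = 8 each, +1 to first 1
Round 2: Elkhorn=22 Hollowpine=14 Ironridge=21 → close Ironridge (overflow 15)
  21÷2 = 10 each, +1 to first 1
Round 3: Elkhorn=33 Hollowpine=24 → close Elkhorn (overflow 24)
  33÷1 = 33 each, +1 to first 0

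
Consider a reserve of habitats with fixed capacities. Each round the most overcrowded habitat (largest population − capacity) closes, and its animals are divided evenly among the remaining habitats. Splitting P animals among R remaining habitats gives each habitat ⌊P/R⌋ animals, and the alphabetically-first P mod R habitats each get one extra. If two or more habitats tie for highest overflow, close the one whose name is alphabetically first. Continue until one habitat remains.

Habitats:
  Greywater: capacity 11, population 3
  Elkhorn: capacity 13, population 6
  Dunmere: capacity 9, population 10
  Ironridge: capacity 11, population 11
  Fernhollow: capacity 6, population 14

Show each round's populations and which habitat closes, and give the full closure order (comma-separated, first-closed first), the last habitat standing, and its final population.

Round 1: Dunmere=10 Elkhorn=6 Fernhollow=14 Greywater=3 Ironridge=11 → close Fernhollow (overflow 8)
  14÷4 = 3 each, +1 to first 2
Round 2: Dunmere=14 Elkhorn=10 Greywater=6 Ironridge=14 → close Dunmere (overflow 5)
  14÷3 = 4 each, +1 to first 2
Round 3: Elkhorn=15 Greywater=11 Ironridge=18 → close Ironridge (overflow 7)
  18÷2 = 9 each, +1 to first 0
Round 4: Elkhorn=24 Greywater=20 → close Elkhorn (overflow 11)
  24÷1 = 24 each, +1 to first 0

Closure order: Fernhollow, Dunmere, Ironridge, Elkhorn
Last habitat: Greywater with 44 animals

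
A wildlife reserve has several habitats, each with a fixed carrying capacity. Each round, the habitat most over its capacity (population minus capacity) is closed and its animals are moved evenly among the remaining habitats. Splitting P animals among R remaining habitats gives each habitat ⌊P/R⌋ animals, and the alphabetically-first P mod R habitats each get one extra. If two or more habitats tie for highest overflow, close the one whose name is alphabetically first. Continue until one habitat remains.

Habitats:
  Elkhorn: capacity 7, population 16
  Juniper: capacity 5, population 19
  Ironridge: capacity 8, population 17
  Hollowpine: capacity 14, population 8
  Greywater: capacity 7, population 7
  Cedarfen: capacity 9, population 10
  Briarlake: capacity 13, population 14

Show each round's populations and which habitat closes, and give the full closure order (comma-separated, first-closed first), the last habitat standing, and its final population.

Closure order: Juniper, Elkhorn, Ironridge, Briarlake, Cedarfen, Greywater
Last habitat: Hollowpine with 91 animals

Round 1: Briarlake=14 Cedarfen=10 Elkhorn=16 Greywater=7 Hollowpine=8 Ironridge=17 Juniper=19 → close Juniper (overflow 14)
  19÷6 = 3 each, +1 to first 1
Round 2: Briarlake=18 Cedarfen=13 Elkhorn=19 Greywater=10 Hollowpine=11 Ironridge=20 → close Elkhorn (overflow 12)
  19÷5 = 3 each, +1 to first 4
Round 3: Briarlake=22 Cedarfen=17 Greywater=14 Hollowpine=15 Ironridge=23 → close Ironridge (overflow 15)
  23÷4 = 5 each, +1 to first 3
Round 4: Briarlake=28 Cedarfen=23 Greywater=20 Hollowpine=20 → close Briarlake (overflow 15)
  28÷3 = 9 each, +1 to first 1
Round 5: Cedarfen=33 Greywater=29 Hollowpine=29 → close Cedarfen (overflow 24)
  33÷2 = 16 each, +1 to first 1
Round 6: Greywater=46 Hollowpine=45 → close Greywater (overflow 39)
  46÷1 = 46 each, +1 to first 0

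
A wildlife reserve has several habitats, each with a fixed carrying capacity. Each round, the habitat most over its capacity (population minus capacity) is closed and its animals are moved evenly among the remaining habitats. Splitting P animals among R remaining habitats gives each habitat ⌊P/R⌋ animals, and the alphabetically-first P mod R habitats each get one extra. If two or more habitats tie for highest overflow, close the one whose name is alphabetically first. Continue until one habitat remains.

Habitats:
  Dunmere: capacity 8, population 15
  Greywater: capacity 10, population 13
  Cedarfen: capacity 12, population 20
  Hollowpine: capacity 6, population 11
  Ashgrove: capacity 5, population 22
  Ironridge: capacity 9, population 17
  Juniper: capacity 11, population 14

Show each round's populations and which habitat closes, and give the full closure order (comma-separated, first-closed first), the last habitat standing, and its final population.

Round 1: Ashgrove=22 Cedarfen=20 Dunmere=15 Greywater=13 Hollowpine=11 Ironridge=17 Juniper=14 → close Ashgrove (overflow 17)
  22÷6 = 3 each, +1 to first 4
Round 2: Cedarfen=24 Dunmere=19 Greywater=17 Hollowpine=15 Ironridge=20 Juniper=17 → close Cedarfen (overflow 12)
  24÷5 = 4 each, +1 to first 4
Round 3: Dunmere=24 Greywater=22 Hollowpine=20 Ironridge=25 Juniper=21 → close Dunmere (overflow 16)
  24÷4 = 6 each, +1 to first 0
Round 4: Greywater=28 Hollowpine=26 Ironridge=31 Juniper=27 → close Ironridge (overflow 22)
  31÷3 = 10 each, +1 to first 1
Round 5: Greywater=39 Hollowpine=36 Juniper=37 → close Hollowpine (overflow 30)
  36÷2 = 18 each, +1 to first 0
Round 6: Greywater=57 Juniper=55 → close Greywater (overflow 47)
  57÷1 = 57 each, +1 to first 0

Closure order: Ashgrove, Cedarfen, Dunmere, Ironridge, Hollowpine, Greywater
Last habitat: Juniper with 112 animals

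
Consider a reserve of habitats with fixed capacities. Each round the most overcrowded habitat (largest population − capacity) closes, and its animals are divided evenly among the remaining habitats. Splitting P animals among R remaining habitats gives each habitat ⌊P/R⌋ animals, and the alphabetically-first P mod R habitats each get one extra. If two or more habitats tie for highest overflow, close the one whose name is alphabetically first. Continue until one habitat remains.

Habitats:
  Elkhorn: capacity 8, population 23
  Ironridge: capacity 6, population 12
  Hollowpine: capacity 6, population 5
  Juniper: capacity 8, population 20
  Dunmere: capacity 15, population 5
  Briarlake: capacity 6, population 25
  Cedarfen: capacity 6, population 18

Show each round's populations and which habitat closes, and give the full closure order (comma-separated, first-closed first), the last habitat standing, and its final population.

Round 1: Briarlake=25 Cedarfen=18 Dunmere=5 Elkhorn=23 Hollowpine=5 Ironridge=12 Juniper=20 → close Briarlake (overflow 19)
  25÷6 = 4 each, +1 to first 1
Round 2: Cedarfen=23 Dunmere=9 Elkhorn=27 Hollowpine=9 Ironridge=16 Juniper=24 → close Elkhorn (overflow 19)
  27÷5 = 5 each, +1 to first 2
Round 3: Cedarfen=29 Dunmere=15 Hollowpine=14 Ironridge=21 Juniper=29 → close Cedarfen (overflow 23)
  29÷4 = 7 each, +1 to first 1
Round 4: Dunmere=23 Hollowpine=21 Ironridge=28 Juniper=36 → close Juniper (overflow 28)
  36÷3 = 12 each, +1 to first 0
Round 5: Dunmere=35 Hollowpine=33 Ironridge=40 → close Ironridge (overflow 34)
  40÷2 = 20 each, +1 to first 0
Round 6: Dunmere=55 Hollowpine=53 → close Hollowpine (overflow 47)
  53÷1 = 53 each, +1 to first 0

Closure order: Briarlake, Elkhorn, Cedarfen, Juniper, Ironridge, Hollowpine
Last habitat: Dunmere with 108 animals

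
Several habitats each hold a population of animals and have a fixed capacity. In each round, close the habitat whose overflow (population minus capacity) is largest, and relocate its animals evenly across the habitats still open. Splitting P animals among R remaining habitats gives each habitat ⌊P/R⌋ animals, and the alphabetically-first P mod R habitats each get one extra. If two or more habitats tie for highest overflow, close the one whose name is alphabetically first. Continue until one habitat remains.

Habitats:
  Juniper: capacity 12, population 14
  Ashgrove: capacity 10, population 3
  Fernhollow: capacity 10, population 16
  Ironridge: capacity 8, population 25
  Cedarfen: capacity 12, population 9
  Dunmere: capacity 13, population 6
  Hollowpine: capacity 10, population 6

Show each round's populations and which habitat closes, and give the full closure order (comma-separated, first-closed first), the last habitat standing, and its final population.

Closure order: Ironridge, Fernhollow, Juniper, Cedarfen, Ashgrove, Hollowpine
Last habitat: Dunmere with 79 animals

Round 1: Ashgrove=3 Cedarfen=9 Dunmere=6 Fernhollow=16 Hollowpine=6 Ironridge=25 Juniper=14 → close Ironridge (overflow 17)
  25÷6 = 4 each, +1 to first 1
Round 2: Ashgrove=8 Cedarfen=13 Dunmere=10 Fernhollow=20 Hollowpine=10 Juniper=18 → close Fernhollow (overflow 10)
  20÷5 = 4 each, +1 to first 0
Round 3: Ashgrove=12 Cedarfen=17 Dunmere=14 Hollowpine=14 Juniper=22 → close Juniper (overflow 10)
  22÷4 = 5 each, +1 to first 2
Round 4: Ashgrove=18 Cedarfen=23 Dunmere=19 Hollowpine=19 → close Cedarfen (overflow 11)
  23÷3 = 7 each, +1 to first 2
Round 5: Ashgrove=26 Dunmere=27 Hollowpine=26 → close Ashgrove (overflow 16)
  26÷2 = 13 each, +1 to first 0
Round 6: Dunmere=40 Hollowpine=39 → close Hollowpine (overflow 29)
  39÷1 = 39 each, +1 to first 0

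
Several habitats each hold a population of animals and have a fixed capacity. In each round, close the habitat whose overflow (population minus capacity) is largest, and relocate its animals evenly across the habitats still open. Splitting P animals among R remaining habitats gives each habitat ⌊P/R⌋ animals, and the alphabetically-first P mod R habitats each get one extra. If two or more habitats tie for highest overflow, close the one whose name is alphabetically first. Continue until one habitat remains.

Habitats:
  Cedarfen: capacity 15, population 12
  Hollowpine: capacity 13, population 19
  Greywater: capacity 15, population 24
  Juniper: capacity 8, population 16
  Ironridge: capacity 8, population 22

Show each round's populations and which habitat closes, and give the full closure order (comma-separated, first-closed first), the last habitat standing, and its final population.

Closure order: Ironridge, Greywater, Juniper, Hollowpine
Last habitat: Cedarfen with 93 animals

Round 1: Cedarfen=12 Greywater=24 Hollowpine=19 Ironridge=22 Juniper=16 → close Ironridge (overflow 14)
  22÷4 = 5 each, +1 to first 2
Round 2: Cedarfen=18 Greywater=30 Hollowpine=24 Juniper=21 → close Greywater (overflow 15)
  30÷3 = 10 each, +1 to first 0
Round 3: Cedarfen=28 Hollowpine=34 Juniper=31 → close Juniper (overflow 23)
  31÷2 = 15 each, +1 to first 1
Round 4: Cedarfen=44 Hollowpine=49 → close Hollowpine (overflow 36)
  49÷1 = 49 each, +1 to first 0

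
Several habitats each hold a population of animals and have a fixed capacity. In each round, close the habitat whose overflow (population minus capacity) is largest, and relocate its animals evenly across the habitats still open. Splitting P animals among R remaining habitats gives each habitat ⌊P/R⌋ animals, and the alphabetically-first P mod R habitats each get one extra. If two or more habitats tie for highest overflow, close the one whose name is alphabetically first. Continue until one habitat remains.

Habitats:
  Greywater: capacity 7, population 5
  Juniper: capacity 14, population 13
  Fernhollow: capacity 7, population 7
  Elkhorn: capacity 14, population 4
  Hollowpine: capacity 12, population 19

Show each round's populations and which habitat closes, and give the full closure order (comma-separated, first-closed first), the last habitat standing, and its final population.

Round 1: Elkhorn=4 Fernhollow=7 Greywater=5 Hollowpine=19 Juniper=13 → close Hollowpine (overflow 7)
  19÷4 = 4 each, +1 to first 3
Round 2: Elkhorn=9 Fernhollow=12 Greywater=10 Juniper=17 → close Fernhollow (overflow 5)
  12÷3 = 4 each, +1 to first 0
Round 3: Elkhorn=13 Greywater=14 Juniper=21 → close Greywater (overflow 7)
  14÷2 = 7 each, +1 to first 0
Round 4: Elkhorn=20 Juniper=28 → close Juniper (overflow 14)
  28÷1 = 28 each, +1 to first 0

Closure order: Hollowpine, Fernhollow, Greywater, Juniper
Last habitat: Elkhorn with 48 animals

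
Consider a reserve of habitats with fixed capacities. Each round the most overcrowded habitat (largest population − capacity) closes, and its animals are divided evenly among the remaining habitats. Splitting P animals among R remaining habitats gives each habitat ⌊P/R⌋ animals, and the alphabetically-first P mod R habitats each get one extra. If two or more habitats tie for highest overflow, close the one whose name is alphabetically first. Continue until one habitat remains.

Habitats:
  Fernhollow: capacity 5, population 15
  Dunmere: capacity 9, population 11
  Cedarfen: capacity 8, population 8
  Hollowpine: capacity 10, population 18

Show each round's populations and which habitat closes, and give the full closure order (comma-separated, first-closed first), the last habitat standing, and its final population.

Round 1: Cedarfen=8 Dunmere=11 Fernhollow=15 Hollowpine=18 → close Fernhollow (overflow 10)
  15÷3 = 5 each, +1 to first 0
Round 2: Cedarfen=13 Dunmere=16 Hollowpine=23 → close Hollowpine (overflow 13)
  23÷2 = 11 each, +1 to first 1
Round 3: Cedarfen=25 Dunmere=27 → close Dunmere (overflow 18)
  27÷1 = 27 each, +1 to first 0

Closure order: Fernhollow, Hollowpine, Dunmere
Last habitat: Cedarfen with 52 animals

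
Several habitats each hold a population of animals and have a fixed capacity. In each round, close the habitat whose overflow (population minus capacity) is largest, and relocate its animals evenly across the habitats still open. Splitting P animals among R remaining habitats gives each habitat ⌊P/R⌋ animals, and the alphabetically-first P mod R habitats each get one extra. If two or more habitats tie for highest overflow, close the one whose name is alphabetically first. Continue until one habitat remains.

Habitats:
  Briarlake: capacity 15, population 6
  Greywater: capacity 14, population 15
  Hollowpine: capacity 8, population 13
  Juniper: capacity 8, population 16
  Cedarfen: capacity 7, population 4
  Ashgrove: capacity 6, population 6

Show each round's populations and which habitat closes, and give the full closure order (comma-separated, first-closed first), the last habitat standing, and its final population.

Closure order: Juniper, Hollowpine, Ashgrove, Greywater, Cedarfen
Last habitat: Briarlake with 60 animals

Round 1: Ashgrove=6 Briarlake=6 Cedarfen=4 Greywater=15 Hollowpine=13 Juniper=16 → close Juniper (overflow 8)
  16÷5 = 3 each, +1 to first 1
Round 2: Ashgrove=10 Briarlake=9 Cedarfen=7 Greywater=18 Hollowpine=16 → close Hollowpine (overflow 8)
  16÷4 = 4 each, +1 to first 0
Round 3: Ashgrove=14 Briarlake=13 Cedarfen=11 Greywater=22 → close Ashgrove (overflow 8)
  14÷3 = 4 each, +1 to first 2
Round 4: Briarlake=18 Cedarfen=16 Greywater=26 → close Greywater (overflow 12)
  26÷2 = 13 each, +1 to first 0
Round 5: Briarlake=31 Cedarfen=29 → close Cedarfen (overflow 22)
  29÷1 = 29 each, +1 to first 0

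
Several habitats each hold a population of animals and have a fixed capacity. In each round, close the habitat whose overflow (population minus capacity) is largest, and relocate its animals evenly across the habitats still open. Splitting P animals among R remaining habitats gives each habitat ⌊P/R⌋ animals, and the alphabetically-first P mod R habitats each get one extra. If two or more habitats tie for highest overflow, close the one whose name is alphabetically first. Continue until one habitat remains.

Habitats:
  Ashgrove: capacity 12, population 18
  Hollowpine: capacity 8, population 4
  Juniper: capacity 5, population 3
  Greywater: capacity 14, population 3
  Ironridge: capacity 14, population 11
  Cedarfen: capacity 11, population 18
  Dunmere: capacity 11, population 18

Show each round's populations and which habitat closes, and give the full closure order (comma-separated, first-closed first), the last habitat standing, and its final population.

Closure order: Cedarfen, Dunmere, Ashgrove, Juniper, Hollowpine, Ironridge
Last habitat: Greywater with 75 animals

Round 1: Ashgrove=18 Cedarfen=18 Dunmere=18 Greywater=3 Hollowpine=4 Ironridge=11 Juniper=3 → close Cedarfen (overflow 7)
  18÷6 = 3 each, +1 to first 0
Round 2: Ashgrove=21 Dunmere=21 Greywater=6 Hollowpine=7 Ironridge=14 Juniper=6 → close Dunmere (overflow 10)
  21÷5 = 4 each, +1 to first 1
Round 3: Ashgrove=26 Greywater=10 Hollowpine=11 Ironridge=18 Juniper=10 → close Ashgrove (overflow 14)
  26÷4 = 6 each, +1 to first 2
Round 4: Greywater=17 Hollowpine=18 Ironridge=24 Juniper=16 → close Juniper (overflow 11)
  16÷3 = 5 each, +1 to first 1
Round 5: Greywater=23 Hollowpine=23 Ironridge=29 → close Hollowpine (overflow 15)
  23÷2 = 11 each, +1 to first 1
Round 6: Greywater=35 Ironridge=40 → close Ironridge (overflow 26)
  40÷1 = 40 each, +1 to first 0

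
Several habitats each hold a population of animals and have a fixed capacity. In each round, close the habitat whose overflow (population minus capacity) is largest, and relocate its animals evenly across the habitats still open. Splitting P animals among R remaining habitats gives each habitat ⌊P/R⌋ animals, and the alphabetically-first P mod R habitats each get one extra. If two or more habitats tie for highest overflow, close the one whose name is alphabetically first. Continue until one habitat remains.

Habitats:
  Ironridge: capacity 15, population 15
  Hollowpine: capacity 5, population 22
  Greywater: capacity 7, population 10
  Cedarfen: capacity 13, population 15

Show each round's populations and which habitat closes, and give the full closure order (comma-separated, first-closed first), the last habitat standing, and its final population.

Closure order: Hollowpine, Cedarfen, Greywater
Last habitat: Ironridge with 62 animals

Round 1: Cedarfen=15 Greywater=10 Hollowpine=22 Ironridge=15 → close Hollowpine (overflow 17)
  22÷3 = 7 each, +1 to first 1
Round 2: Cedarfen=23 Greywater=17 Ironridge=22 → close Cedarfen (overflow 10)
  23÷2 = 11 each, +1 to first 1
Round 3: Greywater=29 Ironridge=33 → close Greywater (overflow 22)
  29÷1 = 29 each, +1 to first 0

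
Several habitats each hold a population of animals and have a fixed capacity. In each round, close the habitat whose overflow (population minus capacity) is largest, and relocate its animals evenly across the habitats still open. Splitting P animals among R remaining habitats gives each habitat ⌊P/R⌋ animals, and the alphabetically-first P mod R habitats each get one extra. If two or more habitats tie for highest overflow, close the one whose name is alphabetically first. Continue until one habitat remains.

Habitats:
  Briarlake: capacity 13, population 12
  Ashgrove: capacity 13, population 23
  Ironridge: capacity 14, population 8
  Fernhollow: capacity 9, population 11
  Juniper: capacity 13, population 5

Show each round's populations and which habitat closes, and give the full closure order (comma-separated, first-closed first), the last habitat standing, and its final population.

Round 1: Ashgrove=23 Briarlake=12 Fernhollow=11 Ironridge=8 Juniper=5 → close Ashgrove (overflow 10)
  23÷4 = 5 each, +1 to first 3
Round 2: Briarlake=18 Fernhollow=17 Ironridge=14 Juniper=10 → close Fernhollow (overflow 8)
  17÷3 = 5 each, +1 to first 2
Round 3: Briarlake=24 Ironridge=20 Juniper=15 → close Briarlake (overflow 11)
  24÷2 = 12 each, +1 to first 0
Round 4: Ironridge=32 Juniper=27 → close Ironridge (overflow 18)
  32÷1 = 32 each, +1 to first 0

Closure order: Ashgrove, Fernhollow, Briarlake, Ironridge
Last habitat: Juniper with 59 animals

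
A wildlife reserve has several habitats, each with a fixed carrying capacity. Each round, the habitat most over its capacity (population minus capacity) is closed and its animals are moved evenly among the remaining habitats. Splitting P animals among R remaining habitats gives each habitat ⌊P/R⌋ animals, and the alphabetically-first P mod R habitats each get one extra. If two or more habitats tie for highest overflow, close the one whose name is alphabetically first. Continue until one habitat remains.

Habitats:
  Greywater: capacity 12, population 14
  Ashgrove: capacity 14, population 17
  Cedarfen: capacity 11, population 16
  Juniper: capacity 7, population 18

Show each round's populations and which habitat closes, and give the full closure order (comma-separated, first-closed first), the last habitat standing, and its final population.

Round 1: Ashgrove=17 Cedarfen=16 Greywater=14 Juniper=18 → close Juniper (overflow 11)
  18÷3 = 6 each, +1 to first 0
Round 2: Ashgrove=23 Cedarfen=22 Greywater=20 → close Cedarfen (overflow 11)
  22÷2 = 11 each, +1 to first 0
Round 3: Ashgrove=34 Greywater=31 → close Ashgrove (overflow 20)
  34÷1 = 34 each, +1 to first 0

Closure order: Juniper, Cedarfen, Ashgrove
Last habitat: Greywater with 65 animals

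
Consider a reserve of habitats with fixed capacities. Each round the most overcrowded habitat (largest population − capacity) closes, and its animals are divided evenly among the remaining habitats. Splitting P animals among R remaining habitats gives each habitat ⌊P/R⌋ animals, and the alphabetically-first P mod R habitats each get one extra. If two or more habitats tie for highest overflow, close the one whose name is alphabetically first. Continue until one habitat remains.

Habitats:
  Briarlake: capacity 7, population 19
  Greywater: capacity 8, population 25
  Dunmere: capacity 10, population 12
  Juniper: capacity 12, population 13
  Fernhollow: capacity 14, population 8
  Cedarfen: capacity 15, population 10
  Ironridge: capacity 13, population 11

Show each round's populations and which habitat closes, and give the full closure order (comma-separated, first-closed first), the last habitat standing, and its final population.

Closure order: Greywater, Briarlake, Dunmere, Juniper, Ironridge, Cedarfen
Last habitat: Fernhollow with 98 animals

Round 1: Briarlake=19 Cedarfen=10 Dunmere=12 Fernhollow=8 Greywater=25 Ironridge=11 Juniper=13 → close Greywater (overflow 17)
  25÷6 = 4 each, +1 to first 1
Round 2: Briarlake=24 Cedarfen=14 Dunmere=16 Fernhollow=12 Ironridge=15 Juniper=17 → close Briarlake (overflow 17)
  24÷5 = 4 each, +1 to first 4
Round 3: Cedarfen=19 Dunmere=21 Fernhollow=17 Ironridge=20 Juniper=21 → close Dunmere (overflow 11)
  21÷4 = 5 each, +1 to first 1
Round 4: Cedarfen=25 Fernhollow=22 Ironridge=25 Juniper=26 → close Juniper (overflow 14)
  26÷3 = 8 each, +1 to first 2
Round 5: Cedarfen=34 Fernhollow=31 Ironridge=33 → close Ironridge (overflow 20)
  33÷2 = 16 each, +1 to first 1
Round 6: Cedarfen=51 Fernhollow=47 → close Cedarfen (overflow 36)
  51÷1 = 51 each, +1 to first 0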